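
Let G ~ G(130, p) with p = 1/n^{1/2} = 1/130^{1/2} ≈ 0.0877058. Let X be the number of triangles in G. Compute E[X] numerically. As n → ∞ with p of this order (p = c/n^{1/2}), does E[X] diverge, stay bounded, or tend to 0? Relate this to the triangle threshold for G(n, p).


Number of potential triangles: C(130, 3) = 357760.
Each occurs with probability p³ ≈ (0.0877058)³ ≈ 6.74660015e-04.
By linearity: E[X] = C(130, 3)·p³ ≈ 357760 · 6.74660015e-04 ≈ 241.366367.
Since α = 1/2 < 1, p = c/n^{1/2} ≫ 1/n is above the triangle threshold p ~ 1/n. Asymptotically E[X] ~ (c³/6)·n^{3(1−α)} = (1³/6)·n^{1.5} → ∞; triangles are abundant w.h.p.

E[X] ≈ 241.366367; in regime p = Θ(1/n^{1/2}) E[X] diverges (above the triangle threshold p ~ 1/n).


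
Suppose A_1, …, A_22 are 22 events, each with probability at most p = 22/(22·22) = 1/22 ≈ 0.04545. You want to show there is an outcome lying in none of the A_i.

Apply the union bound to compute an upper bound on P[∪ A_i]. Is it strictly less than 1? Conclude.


Union bound: P[∪_{i=1}^{22} A_i] ≤ Σ_i P[A_i] ≤ 22·p = 22·(1/22) = 1.
Numerically: 1 ≈ 1.00000.
Is 1 < 1? NO.
Since the bound 1 is ≥ 1, the union bound is uninformative here; it does NOT by itself certify existence.

22·p = 1 ≈ 1.00000; existence NOT certified by the union bound.


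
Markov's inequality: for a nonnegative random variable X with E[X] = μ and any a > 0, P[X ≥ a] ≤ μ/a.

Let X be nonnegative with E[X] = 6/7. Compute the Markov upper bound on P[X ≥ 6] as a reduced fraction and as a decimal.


μ = E[X] = 6/7, a = 6.
Markov: P[X ≥ 6] ≤ μ/a = (6/7)/6 = 1/7.
Numerically: ≈ 0.143.
(Since a = 6 > μ = 0.857, the bound 1/7 is < 1 and informative.)

P[X ≥ 6] ≤ 1/7 ≈ 0.143.


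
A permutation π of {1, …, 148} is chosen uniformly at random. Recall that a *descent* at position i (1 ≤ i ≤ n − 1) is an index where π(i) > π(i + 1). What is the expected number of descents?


Write X = Σ X_I over i = 1, …, 147, with X_I the indicator of one descent.
There are 147 indicators.
For each fixed i, the pair (π(i), π(i+1)) is a uniformly random ordered pair of distinct values from {1, …, 148}; by symmetry P[π(i) > π(i+1)] = 1/2.
By linearity: E[X] = 147 · (1/2) = (148 − 1) · (1/2) = 147/2 ≈ 73.500000.

E[X] = 147/2 = 73.500000.


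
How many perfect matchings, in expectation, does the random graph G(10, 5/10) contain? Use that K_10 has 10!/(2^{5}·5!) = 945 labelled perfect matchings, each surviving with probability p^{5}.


K_10 has 10!/(2^{5}·5!) = 945 labelled perfect matchings.
For each such perfect matching H, let X_H = 1 if all 5 edges of H are present in G. Then P[X_H = 1] = p^{5} = (1/2)^{5} = 1/32.
By linearity of expectation: E[X] = Σ_H E[X_H] = 945 · p^{5} = 945 · 1/32 = 945/32.
Numerically: E[X] ≈ 29.53.

E[X] = 945 · (1/2)^{5} = 945/32 ≈ 29.53.


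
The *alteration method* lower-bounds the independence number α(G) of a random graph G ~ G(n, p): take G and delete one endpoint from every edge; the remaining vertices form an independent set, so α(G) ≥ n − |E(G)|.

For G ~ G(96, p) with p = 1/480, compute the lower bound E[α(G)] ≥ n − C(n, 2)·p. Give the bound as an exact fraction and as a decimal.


E[|E(G)|] = C(96, 2)·p = 4560 · (1/480) = 19/2.
E[α(G)] ≥ n − E[|E(G)|] = 96 − 19/2 = 173/2.
Numerically: ≈ 86.500.
(This is only a lower bound; the true E[α(G)] may be larger.)

E[α(G)] ≥ 173/2 ≈ 86.500.


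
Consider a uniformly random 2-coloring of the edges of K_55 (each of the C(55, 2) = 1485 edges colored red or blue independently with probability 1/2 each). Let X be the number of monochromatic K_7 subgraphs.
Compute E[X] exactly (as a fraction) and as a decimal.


Let X = Σ_S X_S over the C(55, 7) = 202927725 subsets S of size 7, where X_S = 1 if the K_7 on S is monochromatic.
For a fixed S, the K_7 on S has C(7, 2) = 21 edges. P[all 21 edges red] = (1/2)^21, and likewise for blue, so P[monochromatic] = 2·(1/2)^21 = 2^{1 − 21} = 1/1048576.
By linearity of expectation: E[X] = C(55, 7) · 2^{1 − 21} = 202927725 · 1/1048576 = 202927725/1048576.
Numerically: E[X] ≈ 193.527.

E[X] = C(55,7)·2^(1−C(7,2)) = 202927725/1048576 ≈ 193.527.


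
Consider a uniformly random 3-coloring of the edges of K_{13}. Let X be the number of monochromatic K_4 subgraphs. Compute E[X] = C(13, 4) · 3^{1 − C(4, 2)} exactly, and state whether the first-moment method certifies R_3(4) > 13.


E[X] = C(13, 4) · 3^{1 − 6} = 715 · 3^{−5} = 715/243.
As a reduced fraction: E[X] = 715/243 ≈ 2.942387.
Is E[X] < 1? NO.
Since E[X] ≥ 1, the first-moment bound is inconclusive at n = 13; it does NOT by itself certify R_3(4) > 13.

E[X] = 715/243 ≈ 2.942387; E[X] ≥ 1; first-moment method inconclusive here.


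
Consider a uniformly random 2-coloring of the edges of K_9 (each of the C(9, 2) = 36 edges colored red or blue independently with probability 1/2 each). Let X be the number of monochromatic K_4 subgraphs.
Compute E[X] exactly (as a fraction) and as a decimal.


Let X = Σ_S X_S over the C(9, 4) = 126 subsets S of size 4, where X_S = 1 if the K_4 on S is monochromatic.
For a fixed S, the K_4 on S has C(4, 2) = 6 edges. P[all 6 edges red] = (1/2)^6, and likewise for blue, so P[monochromatic] = 2·(1/2)^6 = 2^{1 − 6} = 1/32.
By linearity: E[X] = C(9, 4) · 2^{1 − 6} = 126 · 1/32 = 63/16.
Numerically: E[X] ≈ 3.93750.

E[X] = C(9,4)·2^(1−C(4,2)) = 63/16 ≈ 3.93750.


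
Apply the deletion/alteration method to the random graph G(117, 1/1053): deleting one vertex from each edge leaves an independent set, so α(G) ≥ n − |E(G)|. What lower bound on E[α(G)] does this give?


E[|E(G)|] = C(117, 2)·p = 6786 · (1/1053) = 58/9.
E[α(G)] ≥ n − E[|E(G)|] = 117 − 58/9 = 995/9.
Numerically: ≈ 110.5556.
(This is only a lower bound; the true E[α(G)] may be larger.)

E[α(G)] ≥ 995/9 ≈ 110.5556.


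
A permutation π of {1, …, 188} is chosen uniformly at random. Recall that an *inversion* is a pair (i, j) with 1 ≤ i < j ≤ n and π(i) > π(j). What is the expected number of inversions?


Write X = Σ X_I over the C(188, 2) = 17578 pairs i < j, with X_I the indicator of one inversion.
There are 17578 indicators.
For each fixed pair i < j, the values π(i) and π(j) are two distinct elements of {1, …, 188} in uniformly random order; by symmetry P[π(i) > π(j)] = 1/2.
By linearity: E[X] = 17578 · (1/2) = C(188, 2) · (1/2) = 17578/2 = 8789 ≈ 8789.00000.

E[X] = 8789 = 8789.00000.


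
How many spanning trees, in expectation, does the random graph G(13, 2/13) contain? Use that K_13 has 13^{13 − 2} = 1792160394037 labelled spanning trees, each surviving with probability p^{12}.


K_13 has 13^{13 − 2} = 1792160394037 labelled spanning trees.
For each such spanning tree H, let X_H = 1 if all 12 edges of H are present in G. Then P[X_H = 1] = p^{12} = (2/13)^{12} = 4096/23298085122481.
Summing the indicators: E[X] = Σ_H E[X_H] = 1792160394037 · p^{12} = 1792160394037 · 4096/23298085122481 = 4096/13.
Numerically: E[X] ≈ 315.1.

E[X] = 1792160394037 · (2/13)^{12} = 4096/13 ≈ 315.1.


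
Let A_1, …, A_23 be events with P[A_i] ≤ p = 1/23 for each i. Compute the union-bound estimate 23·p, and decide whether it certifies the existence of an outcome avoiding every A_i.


Union bound: P[∪_{i=1}^{23} A_i] ≤ Σ_i P[A_i] ≤ 23·p = 23·(1/23) = 1.
Numerically: 1 ≈ 1.000.
Is 1 < 1? NO.
Since the bound 1 is ≥ 1, the union bound is uninformative here; it does NOT by itself certify existence.

23·p = 1 ≈ 1.000; existence NOT certified by the union bound.


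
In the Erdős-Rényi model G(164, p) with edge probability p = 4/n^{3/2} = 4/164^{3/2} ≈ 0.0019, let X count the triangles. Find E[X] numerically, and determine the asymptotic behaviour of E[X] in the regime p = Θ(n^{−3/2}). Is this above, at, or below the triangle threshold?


Number of potential triangles: C(164, 3) = 721764.
Each occurs with probability p³ ≈ (0.0019)³ ≈ 6.90848e-09.
By linearity: E[X] = C(164, 3)·p³ ≈ 721764 · 6.90848e-09 ≈ 0.005.
Since α = 3/2 > 1, p = c/n^{3/2} = o(1/n) is below the triangle threshold p ~ 1/n. Asymptotically E[X] ~ (c³/6)·n^{3(1−α)} = (4³/6)·n^{-1.5} → 0, so by Markov's inequality G has no triangles w.h.p.

E[X] ≈ 0.005; in regime p = Θ(1/n^{3/2}) E[X] tends to 0 (below the triangle threshold p ~ 1/n).


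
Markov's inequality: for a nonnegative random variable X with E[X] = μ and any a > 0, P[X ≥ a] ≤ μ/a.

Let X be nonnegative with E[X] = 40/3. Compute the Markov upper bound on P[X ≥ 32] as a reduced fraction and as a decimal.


μ = E[X] = 40/3, a = 32.
Markov: P[X ≥ 32] ≤ μ/a = (40/3)/32 = 5/12.
Numerically: ≈ 0.417.
(Since a = 32 > μ = 13.333, the bound 5/12 is < 1 and informative.)

P[X ≥ 32] ≤ 5/12 ≈ 0.417.


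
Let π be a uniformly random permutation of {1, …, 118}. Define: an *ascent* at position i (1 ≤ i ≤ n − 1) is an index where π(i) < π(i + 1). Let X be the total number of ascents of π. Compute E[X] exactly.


Write X = Σ X_I over i = 1, …, 117, with X_I the indicator of one ascent.
There are 117 indicators.
For each fixed i, the pair (π(i), π(i+1)) is a uniformly random ordered pair of distinct values from {1, …, 118}; by symmetry P[π(i) < π(i+1)] = 1/2.
By linearity: E[X] = 117 · (1/2) = (118 − 1) · (1/2) = 117/2 ≈ 58.5000.

E[X] = 117/2 = 58.5000.


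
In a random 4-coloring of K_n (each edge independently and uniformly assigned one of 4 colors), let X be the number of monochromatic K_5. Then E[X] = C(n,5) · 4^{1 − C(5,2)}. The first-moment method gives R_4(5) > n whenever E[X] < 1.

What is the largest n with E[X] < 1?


We need C(n, 5) · 4^{1 − 10} < 1, i.e. C(n, 5) < 4^{10 − 1} = 262144.
Check values of n near the boundary:
  n = 30: C(30, 5) = 142506; 142506 < 262144? YES
  n = 31: C(31, 5) = 169911; 169911 < 262144? YES
  n = 32: C(32, 5) = 201376; 201376 < 262144? YES
  n = 33: C(33, 5) = 237336; 237336 < 262144? YES
  n = 34: C(34, 5) = 278256; 278256 < 262144? NO
  n = 35: C(35, 5) = 324632; 324632 < 262144? NO
  n = 36: C(36, 5) = 376992; 376992 < 262144? NO
The largest n with C(n, 5) < 262144 is n = 33 (where E[X] = 29667/32768 ≈ 0.90536). Hence R_4(5) > 33, i.e. R_4(5) ≥ 34.

Largest n = 33; hence R_4(5) > 33.


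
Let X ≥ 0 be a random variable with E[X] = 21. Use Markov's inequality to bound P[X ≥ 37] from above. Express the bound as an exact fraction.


μ = E[X] = 21, a = 37.
Markov: P[X ≥ 37] ≤ μ/a = (21)/37 = 21/37.
Numerically: ≈ 0.567568.
(Since a = 37 > μ = 21.000000, the bound 21/37 is < 1 and informative.)

P[X ≥ 37] ≤ 21/37 ≈ 0.567568.


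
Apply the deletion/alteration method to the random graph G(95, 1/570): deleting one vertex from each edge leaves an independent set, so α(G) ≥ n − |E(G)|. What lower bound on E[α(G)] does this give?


E[|E(G)|] = C(95, 2)·p = 4465 · (1/570) = 47/6.
E[α(G)] ≥ n − E[|E(G)|] = 95 − 47/6 = 523/6.
Numerically: ≈ 87.1667.
(This is only a lower bound; the true E[α(G)] may be larger.)

E[α(G)] ≥ 523/6 ≈ 87.1667.


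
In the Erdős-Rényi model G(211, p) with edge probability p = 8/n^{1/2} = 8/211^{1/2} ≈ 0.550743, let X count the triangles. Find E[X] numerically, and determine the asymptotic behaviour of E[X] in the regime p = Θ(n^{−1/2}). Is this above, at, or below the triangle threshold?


Number of potential triangles: C(211, 3) = 1543465.
Each occurs with probability p³ ≈ (0.550743)³ ≈ 1.67049922e-01.
By linearity: E[X] = C(211, 3)·p³ ≈ 1543465 · 1.67049922e-01 ≈ 257835.708358.
Since α = 1/2 < 1, p = c/n^{1/2} ≫ 1/n is above the triangle threshold p ~ 1/n. Asymptotically E[X] ~ (c³/6)·n^{3(1−α)} = (8³/6)·n^{1.5} → ∞; triangles are abundant w.h.p.

E[X] ≈ 257835.708358; in regime p = Θ(1/n^{1/2}) E[X] diverges (above the triangle threshold p ~ 1/n).


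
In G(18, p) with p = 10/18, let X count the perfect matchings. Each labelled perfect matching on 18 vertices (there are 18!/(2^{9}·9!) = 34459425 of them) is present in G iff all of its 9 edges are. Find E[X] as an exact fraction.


K_18 has 18!/(2^{9}·9!) = 34459425 labelled perfect matchings.
For each such perfect matching H, let X_H = 1 if all 9 edges of H are present in G. Then P[X_H = 1] = p^{9} = (5/9)^{9} = 1953125/387420489.
By linearity of expectation: E[X] = Σ_H E[X_H] = 34459425 · p^{9} = 34459425 · 1953125/387420489 = 830908203125/4782969.
Numerically: E[X] ≈ 1.7372e+05.

E[X] = 34459425 · (5/9)^{9} = 830908203125/4782969 ≈ 1.7372e+05.


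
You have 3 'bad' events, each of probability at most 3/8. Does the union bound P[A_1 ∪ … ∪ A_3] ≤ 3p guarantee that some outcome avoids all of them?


Union bound: P[∪_{i=1}^{3} A_i] ≤ Σ_i P[A_i] ≤ 3·p = 3·(3/8) = 9/8.
Numerically: 9/8 ≈ 1.1250.
Is 9/8 < 1? NO.
Since the bound 9/8 is ≥ 1, the union bound is uninformative here; it does NOT by itself certify existence.

3·p = 9/8 ≈ 1.1250; existence NOT certified by the union bound.


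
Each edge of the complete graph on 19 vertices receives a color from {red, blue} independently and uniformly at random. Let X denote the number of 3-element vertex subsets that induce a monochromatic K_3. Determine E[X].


Let X = Σ_S X_S over the C(19, 3) = 969 subsets S of size 3, where X_S = 1 if the K_3 on S is monochromatic.
For a fixed S, the K_3 on S has C(3, 2) = 3 edges. P[all 3 edges red] = (1/2)^3, and likewise for blue, so P[monochromatic] = 2·(1/2)^3 = 2^{1 − 3} = 1/4.
Summing: E[X] = C(19, 3) · 2^{1 − 3} = 969 · 1/4 = 969/4.
Numerically: E[X] ≈ 242.250.

E[X] = C(19,3)·2^(1−C(3,2)) = 969/4 ≈ 242.250.


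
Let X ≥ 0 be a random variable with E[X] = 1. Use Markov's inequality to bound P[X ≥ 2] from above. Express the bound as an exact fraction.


μ = E[X] = 1, a = 2.
Markov: P[X ≥ 2] ≤ μ/a = (1)/2 = 1/2.
Numerically: ≈ 0.50000.
(Since a = 2 > μ = 1.00000, the bound 1/2 is < 1 and informative.)

P[X ≥ 2] ≤ 1/2 ≈ 0.50000.


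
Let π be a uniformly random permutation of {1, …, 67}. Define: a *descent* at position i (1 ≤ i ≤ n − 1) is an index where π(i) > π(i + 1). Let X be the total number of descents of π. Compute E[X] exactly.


Write X = Σ X_I over i = 1, …, 66, with X_I the indicator of one descent.
There are 66 indicators.
For each fixed i, the pair (π(i), π(i+1)) is a uniformly random ordered pair of distinct values from {1, …, 67}; by symmetry P[π(i) > π(i+1)] = 1/2.
By linearity: E[X] = 66 · (1/2) = (67 − 1) · (1/2) = 33 ≈ 33.00000.

E[X] = 33 = 33.00000.


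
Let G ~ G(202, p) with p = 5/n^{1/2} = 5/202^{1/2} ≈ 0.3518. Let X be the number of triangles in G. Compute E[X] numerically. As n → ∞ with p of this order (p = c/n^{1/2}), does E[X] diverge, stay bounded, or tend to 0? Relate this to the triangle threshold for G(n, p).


Number of potential triangles: C(202, 3) = 1353400.
Each occurs with probability p³ ≈ (0.3518)³ ≈ 4.3539452e-02.
By linearity: E[X] = C(202, 3)·p³ ≈ 1353400 · 4.3539452e-02 ≈ 58926.29437.
Since α = 1/2 < 1, p = c/n^{1/2} ≫ 1/n is above the triangle threshold p ~ 1/n. Asymptotically E[X] ~ (c³/6)·n^{3(1−α)} = (5³/6)·n^{1.5} → ∞; triangles are abundant w.h.p.

E[X] ≈ 58926.29437; in regime p = Θ(1/n^{1/2}) E[X] diverges (above the triangle threshold p ~ 1/n).


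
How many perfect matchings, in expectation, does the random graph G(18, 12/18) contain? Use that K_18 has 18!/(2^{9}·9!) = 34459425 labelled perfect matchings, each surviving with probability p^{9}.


K_18 has 18!/(2^{9}·9!) = 34459425 labelled perfect matchings.
For each such perfect matching H, let X_H = 1 if all 9 edges of H are present in G. Then P[X_H = 1] = p^{9} = (2/3)^{9} = 512/19683.
Summing the indicators: E[X] = Σ_H E[X_H] = 34459425 · p^{9} = 34459425 · 512/19683 = 217817600/243.
Numerically: E[X] ≈ 896369.

E[X] = 34459425 · (2/3)^{9} = 217817600/243 ≈ 896369.


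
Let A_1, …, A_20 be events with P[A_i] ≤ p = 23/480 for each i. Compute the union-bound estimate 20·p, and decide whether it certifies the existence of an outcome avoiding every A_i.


Union bound: P[∪_{i=1}^{20} A_i] ≤ Σ_i P[A_i] ≤ 20·p = 20·(23/480) = 23/24.
Numerically: 23/24 ≈ 0.95833.
Is 23/24 < 1? YES.
Since P[∪ A_i] ≤ 23/24 < 1, the complement has P[∩ A_i^c] ≥ 1 − 23/24 = 1/24 > 0, so some outcome avoids every A_i.

20·p = 23/24 ≈ 0.95833; existence CERTIFIED by the union bound.


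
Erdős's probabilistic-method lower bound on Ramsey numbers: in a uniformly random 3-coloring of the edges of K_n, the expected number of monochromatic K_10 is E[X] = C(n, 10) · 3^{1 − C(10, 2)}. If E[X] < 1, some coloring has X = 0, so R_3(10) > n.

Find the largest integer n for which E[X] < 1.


We need C(n, 10) · 3^{1 − 45} < 1, i.e. C(n, 10) < 3^{45 − 1} = 984770902183611232881.
Check values of n near the boundary:
  n = 572: C(572, 10) = 954640815642161682606; 954640815642161682606 < 984770902183611232881? YES
  n = 573: C(573, 10) = 971597135635805762226; 971597135635805762226 < 984770902183611232881? YES
  n = 574: C(574, 10) = 988824035203816502691; 988824035203816502691 < 984770902183611232881? NO
  n = 575: C(575, 10) = 1006325345561406175305; 1006325345561406175305 < 984770902183611232881? NO
The largest n with C(n, 10) < 984770902183611232881 is n = 573 (where E[X] = 35985079097622435638/36472996377170786403 ≈ 0.986623). Hence R_3(10) > 573, i.e. R_3(10) ≥ 574.

Largest n = 573; hence R_3(10) > 573.


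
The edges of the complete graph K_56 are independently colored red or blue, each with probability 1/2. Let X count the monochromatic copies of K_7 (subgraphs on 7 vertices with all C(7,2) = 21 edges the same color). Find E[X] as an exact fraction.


Let X = Σ_S X_S over the C(56, 7) = 231917400 subsets S of size 7, where X_S = 1 if the K_7 on S is monochromatic.
For a fixed S, the K_7 on S has C(7, 2) = 21 edges. P[all 21 edges red] = (1/2)^21, and likewise for blue, so P[monochromatic] = 2·(1/2)^21 = 2^{1 − 21} = 1/1048576.
By linearity of expectation: E[X] = C(56, 7) · 2^{1 − 21} = 231917400 · 1/1048576 = 28989675/131072.
Numerically: E[X] ≈ 221.173668.

E[X] = C(56,7)·2^(1−C(7,2)) = 28989675/131072 ≈ 221.173668.


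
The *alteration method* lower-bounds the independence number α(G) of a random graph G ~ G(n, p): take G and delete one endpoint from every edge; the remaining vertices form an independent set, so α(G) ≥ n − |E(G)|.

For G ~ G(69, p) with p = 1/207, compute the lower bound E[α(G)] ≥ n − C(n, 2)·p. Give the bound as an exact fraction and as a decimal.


E[|E(G)|] = C(69, 2)·p = 2346 · (1/207) = 34/3.
E[α(G)] ≥ n − E[|E(G)|] = 69 − 34/3 = 173/3.
Numerically: ≈ 57.666667.
(This is only a lower bound; the true E[α(G)] may be larger.)

E[α(G)] ≥ 173/3 ≈ 57.666667.


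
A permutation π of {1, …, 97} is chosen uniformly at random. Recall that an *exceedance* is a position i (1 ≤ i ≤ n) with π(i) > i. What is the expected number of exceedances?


Write X = Σ_{i=1}^{97} X_i, where X_i = 1_{π(i) > i}.
For each fixed i, π(i) is uniform over {1, …, 97} (marginal of a uniform permutation), so P[π(i) > i] = (n − i)/n. Summing: Σ_{i=1}^{97} (n − i)/n = (0 + 1 + … + 96)/97 = 97(97 − 1)/(2·97) = (97 − 1)/2.
Hence E[X] = Σ_{i=1}^{97} (97 − i)/97 = 48 ≈ 48.0000.

E[X] = 48 = 48.0000.


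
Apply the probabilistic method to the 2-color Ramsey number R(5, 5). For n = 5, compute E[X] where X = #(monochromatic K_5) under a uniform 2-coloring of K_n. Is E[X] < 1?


E[X] = C(5, 5) · 2^{1 − 10} = 1 · 2^{−9} = 1/512.
As a reduced fraction: E[X] = 1/512 ≈ 0.0020.
Is E[X] < 1? YES.
Since E[X] < 1, there exists a 2-coloring of K_{5} with no monochromatic K_5; hence R(5, 5) > 5.

E[X] = 1/512 ≈ 0.0020; E[X] < 1, so R(5, 5) > 5.


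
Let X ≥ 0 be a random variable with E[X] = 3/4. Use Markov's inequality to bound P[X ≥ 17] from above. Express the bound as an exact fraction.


μ = E[X] = 3/4, a = 17.
Markov: P[X ≥ 17] ≤ μ/a = (3/4)/17 = 3/68.
Numerically: ≈ 0.044118.
(Since a = 17 > μ = 0.750000, the bound 3/68 is < 1 and informative.)

P[X ≥ 17] ≤ 3/68 ≈ 0.044118.


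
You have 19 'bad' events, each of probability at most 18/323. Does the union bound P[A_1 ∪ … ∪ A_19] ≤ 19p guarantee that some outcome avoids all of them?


Union bound: P[∪_{i=1}^{19} A_i] ≤ Σ_i P[A_i] ≤ 19·p = 19·(18/323) = 18/17.
Numerically: 18/17 ≈ 1.05882.
Is 18/17 < 1? NO.
Since the bound 18/17 is ≥ 1, the union bound is uninformative here; it does NOT by itself certify existence.

19·p = 18/17 ≈ 1.05882; existence NOT certified by the union bound.


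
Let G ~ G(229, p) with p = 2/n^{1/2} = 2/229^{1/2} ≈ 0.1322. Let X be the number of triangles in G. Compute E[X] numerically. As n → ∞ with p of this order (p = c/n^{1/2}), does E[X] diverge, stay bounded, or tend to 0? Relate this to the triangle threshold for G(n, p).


Number of potential triangles: C(229, 3) = 1975354.
Each occurs with probability p³ ≈ (0.1322)³ ≈ 2.308537e-03.
By linearity: E[X] = C(229, 3)·p³ ≈ 1975354 · 2.308537e-03 ≈ 4560.1770.
Since α = 1/2 < 1, p = c/n^{1/2} ≫ 1/n is above the triangle threshold p ~ 1/n. Asymptotically E[X] ~ (c³/6)·n^{3(1−α)} = (2³/6)·n^{1.5} → ∞; triangles are abundant w.h.p.

E[X] ≈ 4560.1770; in regime p = Θ(1/n^{1/2}) E[X] diverges (above the triangle threshold p ~ 1/n).


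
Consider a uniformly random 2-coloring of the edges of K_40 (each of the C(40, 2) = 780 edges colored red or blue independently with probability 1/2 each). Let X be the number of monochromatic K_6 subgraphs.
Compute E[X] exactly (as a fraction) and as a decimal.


Let X = Σ_S X_S over the C(40, 6) = 3838380 subsets S of size 6, where X_S = 1 if the K_6 on S is monochromatic.
For a fixed S, the K_6 on S has C(6, 2) = 15 edges. P[all 15 edges red] = (1/2)^15, and likewise for blue, so P[monochromatic] = 2·(1/2)^15 = 2^{1 − 15} = 1/16384.
Summing: E[X] = C(40, 6) · 2^{1 − 15} = 3838380 · 1/16384 = 959595/4096.
Numerically: E[X] ≈ 234.276.

E[X] = C(40,6)·2^(1−C(6,2)) = 959595/4096 ≈ 234.276.


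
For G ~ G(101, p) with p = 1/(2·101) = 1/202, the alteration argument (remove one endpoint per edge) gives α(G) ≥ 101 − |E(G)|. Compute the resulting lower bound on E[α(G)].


E[|E(G)|] = C(101, 2)·p = 5050 · (1/202) = 25.
E[α(G)] ≥ n − E[|E(G)|] = 101 − 25 = 76.
Numerically: ≈ 76.000000.
(This is only a lower bound; the true E[α(G)] may be larger.)

E[α(G)] ≥ 76 ≈ 76.000000.


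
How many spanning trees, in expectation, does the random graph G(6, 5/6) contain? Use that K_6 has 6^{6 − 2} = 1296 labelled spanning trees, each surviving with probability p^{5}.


K_6 has 6^{6 − 2} = 1296 labelled spanning trees.
For each such spanning tree H, let X_H = 1 if all 5 edges of H are present in G. Then P[X_H = 1] = p^{5} = (5/6)^{5} = 3125/7776.
By linearity: E[X] = Σ_H E[X_H] = 1296 · p^{5} = 1296 · 3125/7776 = 3125/6.
Numerically: E[X] ≈ 520.83.

E[X] = 1296 · (5/6)^{5} = 3125/6 ≈ 520.83.


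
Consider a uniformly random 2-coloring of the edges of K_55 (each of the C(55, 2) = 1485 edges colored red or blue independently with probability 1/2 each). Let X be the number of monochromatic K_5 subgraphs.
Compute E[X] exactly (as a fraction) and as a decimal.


Let X = Σ_S X_S over the C(55, 5) = 3478761 subsets S of size 5, where X_S = 1 if the K_5 on S is monochromatic.
For a fixed S, the K_5 on S has C(5, 2) = 10 edges. P[all 10 edges red] = (1/2)^10, and likewise for blue, so P[monochromatic] = 2·(1/2)^10 = 2^{1 − 10} = 1/512.
By linearity of expectation: E[X] = C(55, 5) · 2^{1 − 10} = 3478761 · 1/512 = 3478761/512.
Numerically: E[X] ≈ 6794.45508.

E[X] = C(55,5)·2^(1−C(5,2)) = 3478761/512 ≈ 6794.45508.


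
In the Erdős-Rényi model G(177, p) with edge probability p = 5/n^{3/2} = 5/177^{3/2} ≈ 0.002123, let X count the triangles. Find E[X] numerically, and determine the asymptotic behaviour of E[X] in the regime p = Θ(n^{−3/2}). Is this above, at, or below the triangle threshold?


Number of potential triangles: C(177, 3) = 908600.
Each occurs with probability p³ ≈ (0.002123)³ ≈ 9.572609e-09.
By linearity: E[X] = C(177, 3)·p³ ≈ 908600 · 9.572609e-09 ≈ 0.0087.
Since α = 3/2 > 1, p = c/n^{3/2} = o(1/n) is below the triangle threshold p ~ 1/n. Asymptotically E[X] ~ (c³/6)·n^{3(1−α)} = (5³/6)·n^{-1.5} → 0, so by Markov's inequality G has no triangles w.h.p.

E[X] ≈ 0.0087; in regime p = Θ(1/n^{3/2}) E[X] tends to 0 (below the triangle threshold p ~ 1/n).


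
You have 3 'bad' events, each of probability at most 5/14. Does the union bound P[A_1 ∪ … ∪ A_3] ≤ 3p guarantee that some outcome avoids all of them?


Union bound: P[∪_{i=1}^{3} A_i] ≤ Σ_i P[A_i] ≤ 3·p = 3·(5/14) = 15/14.
Numerically: 15/14 ≈ 1.07143.
Is 15/14 < 1? NO.
Since the bound 15/14 is ≥ 1, the union bound is uninformative here; it does NOT by itself certify existence.

3·p = 15/14 ≈ 1.07143; existence NOT certified by the union bound.


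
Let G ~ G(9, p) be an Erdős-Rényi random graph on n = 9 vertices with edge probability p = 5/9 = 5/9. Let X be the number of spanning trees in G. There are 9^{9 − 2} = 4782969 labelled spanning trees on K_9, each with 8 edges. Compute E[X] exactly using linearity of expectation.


K_9 has 9^{9 − 2} = 4782969 labelled spanning trees.
For each such spanning tree H, let X_H = 1 if all 8 edges of H are present in G. Then P[X_H = 1] = p^{8} = (5/9)^{8} = 390625/43046721.
By linearity: E[X] = Σ_H E[X_H] = 4782969 · p^{8} = 4782969 · 390625/43046721 = 390625/9.
Numerically: E[X] ≈ 4.34e+04.

E[X] = 4782969 · (5/9)^{8} = 390625/9 ≈ 4.34e+04.


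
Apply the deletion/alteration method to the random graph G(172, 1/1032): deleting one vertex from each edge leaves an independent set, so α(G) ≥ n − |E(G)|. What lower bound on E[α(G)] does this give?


E[|E(G)|] = C(172, 2)·p = 14706 · (1/1032) = 57/4.
E[α(G)] ≥ n − E[|E(G)|] = 172 − 57/4 = 631/4.
Numerically: ≈ 157.750000.
(This is only a lower bound; the true E[α(G)] may be larger.)

E[α(G)] ≥ 631/4 ≈ 157.750000.


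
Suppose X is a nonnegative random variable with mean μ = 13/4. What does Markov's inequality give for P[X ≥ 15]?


μ = E[X] = 13/4, a = 15.
Markov: P[X ≥ 15] ≤ μ/a = (13/4)/15 = 13/60.
Numerically: ≈ 0.21667.
(Since a = 15 > μ = 3.25000, the bound 13/60 is < 1 and informative.)

P[X ≥ 15] ≤ 13/60 ≈ 0.21667.


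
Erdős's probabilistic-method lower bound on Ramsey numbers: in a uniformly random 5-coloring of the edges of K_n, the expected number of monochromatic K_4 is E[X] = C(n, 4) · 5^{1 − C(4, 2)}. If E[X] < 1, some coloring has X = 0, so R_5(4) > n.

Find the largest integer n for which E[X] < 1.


We need C(n, 4) · 5^{1 − 6} < 1, i.e. C(n, 4) < 5^{6 − 1} = 3125.
Check values of n near the boundary:
  n = 13: C(13, 4) = 715; 715 < 3125? YES
  n = 14: C(14, 4) = 1001; 1001 < 3125? YES
  n = 15: C(15, 4) = 1365; 1365 < 3125? YES
  n = 16: C(16, 4) = 1820; 1820 < 3125? YES
  n = 17: C(17, 4) = 2380; 2380 < 3125? YES
  n = 18: C(18, 4) = 3060; 3060 < 3125? YES
  n = 19: C(19, 4) = 3876; 3876 < 3125? NO
  n = 20: C(20, 4) = 4845; 4845 < 3125? NO
The largest n with C(n, 4) < 3125 is n = 18 (where E[X] = 612/625 ≈ 0.979200). Hence R_5(4) > 18, i.e. R_5(4) ≥ 19.

Largest n = 18; hence R_5(4) > 18.


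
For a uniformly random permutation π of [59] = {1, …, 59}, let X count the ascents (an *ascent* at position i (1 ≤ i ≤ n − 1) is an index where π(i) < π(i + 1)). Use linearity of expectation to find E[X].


Write X = Σ X_I over i = 1, …, 58, with X_I the indicator of one ascent.
There are 58 indicators.
For each fixed i, the pair (π(i), π(i+1)) is a uniformly random ordered pair of distinct values from {1, …, 59}; by symmetry P[π(i) < π(i+1)] = 1/2.
By linearity: E[X] = 58 · (1/2) = (59 − 1) · (1/2) = 29 ≈ 29.000000.

E[X] = 29 = 29.000000.


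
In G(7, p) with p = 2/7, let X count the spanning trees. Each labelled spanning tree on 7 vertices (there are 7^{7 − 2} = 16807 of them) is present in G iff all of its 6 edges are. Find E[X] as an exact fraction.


K_7 has 7^{7 − 2} = 16807 labelled spanning trees.
For each such spanning tree H, let X_H = 1 if all 6 edges of H are present in G. Then P[X_H = 1] = p^{6} = (2/7)^{6} = 64/117649.
Summing the indicators: E[X] = Σ_H E[X_H] = 16807 · p^{6} = 16807 · 64/117649 = 64/7.
Numerically: E[X] ≈ 9.1429.

E[X] = 16807 · (2/7)^{6} = 64/7 ≈ 9.1429.


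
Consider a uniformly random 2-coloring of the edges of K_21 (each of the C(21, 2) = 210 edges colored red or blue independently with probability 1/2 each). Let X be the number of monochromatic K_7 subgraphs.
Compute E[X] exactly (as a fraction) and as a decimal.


Let X = Σ_S X_S over the C(21, 7) = 116280 subsets S of size 7, where X_S = 1 if the K_7 on S is monochromatic.
For a fixed S, the K_7 on S has C(7, 2) = 21 edges. P[all 21 edges red] = (1/2)^21, and likewise for blue, so P[monochromatic] = 2·(1/2)^21 = 2^{1 − 21} = 1/1048576.
By linearity of expectation: E[X] = C(21, 7) · 2^{1 − 21} = 116280 · 1/1048576 = 14535/131072.
Numerically: E[X] ≈ 0.1109.

E[X] = C(21,7)·2^(1−C(7,2)) = 14535/131072 ≈ 0.1109.


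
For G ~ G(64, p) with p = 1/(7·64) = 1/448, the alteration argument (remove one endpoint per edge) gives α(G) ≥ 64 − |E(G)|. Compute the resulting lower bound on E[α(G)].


E[|E(G)|] = C(64, 2)·p = 2016 · (1/448) = 9/2.
E[α(G)] ≥ n − E[|E(G)|] = 64 − 9/2 = 119/2.
Numerically: ≈ 59.500000.
(This is only a lower bound; the true E[α(G)] may be larger.)

E[α(G)] ≥ 119/2 ≈ 59.500000.


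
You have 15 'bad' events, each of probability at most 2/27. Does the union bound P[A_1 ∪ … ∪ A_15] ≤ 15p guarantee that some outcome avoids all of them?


Union bound: P[∪_{i=1}^{15} A_i] ≤ Σ_i P[A_i] ≤ 15·p = 15·(2/27) = 10/9.
Numerically: 10/9 ≈ 1.111.
Is 10/9 < 1? NO.
Since the bound 10/9 is ≥ 1, the union bound is uninformative here; it does NOT by itself certify existence.

15·p = 10/9 ≈ 1.111; existence NOT certified by the union bound.


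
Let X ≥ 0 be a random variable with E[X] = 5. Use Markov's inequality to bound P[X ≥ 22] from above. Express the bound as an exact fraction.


μ = E[X] = 5, a = 22.
Markov: P[X ≥ 22] ≤ μ/a = (5)/22 = 5/22.
Numerically: ≈ 0.2273.
(Since a = 22 > μ = 5.0000, the bound 5/22 is < 1 and informative.)

P[X ≥ 22] ≤ 5/22 ≈ 0.2273.


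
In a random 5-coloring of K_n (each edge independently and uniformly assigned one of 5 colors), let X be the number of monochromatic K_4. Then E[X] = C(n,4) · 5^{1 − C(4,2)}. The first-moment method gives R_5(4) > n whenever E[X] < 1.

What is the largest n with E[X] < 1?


We need C(n, 4) · 5^{1 − 6} < 1, i.e. C(n, 4) < 5^{6 − 1} = 3125.
Check values of n near the boundary:
  n = 13: C(13, 4) = 715; 715 < 3125? YES
  n = 14: C(14, 4) = 1001; 1001 < 3125? YES
  n = 15: C(15, 4) = 1365; 1365 < 3125? YES
  n = 16: C(16, 4) = 1820; 1820 < 3125? YES
  n = 17: C(17, 4) = 2380; 2380 < 3125? YES
  n = 18: C(18, 4) = 3060; 3060 < 3125? YES
  n = 19: C(19, 4) = 3876; 3876 < 3125? NO
The largest n with C(n, 4) < 3125 is n = 18 (where E[X] = 612/625 ≈ 0.9792). Hence R_5(4) > 18, i.e. R_5(4) ≥ 19.

Largest n = 18; hence R_5(4) > 18.


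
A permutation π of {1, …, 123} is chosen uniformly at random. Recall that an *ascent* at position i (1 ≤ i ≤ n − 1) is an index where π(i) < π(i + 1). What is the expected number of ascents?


Write X = Σ X_I over i = 1, …, 122, with X_I the indicator of one ascent.
There are 122 indicators.
For each fixed i, the pair (π(i), π(i+1)) is a uniformly random ordered pair of distinct values from {1, …, 123}; by symmetry P[π(i) < π(i+1)] = 1/2.
By linearity: E[X] = 122 · (1/2) = (123 − 1) · (1/2) = 61 ≈ 61.000.

E[X] = 61 = 61.000.


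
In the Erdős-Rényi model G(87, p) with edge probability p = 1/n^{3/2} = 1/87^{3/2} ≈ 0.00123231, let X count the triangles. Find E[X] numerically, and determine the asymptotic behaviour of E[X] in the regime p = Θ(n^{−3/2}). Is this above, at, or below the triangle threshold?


Number of potential triangles: C(87, 3) = 105995.
Each occurs with probability p³ ≈ (0.00123231)³ ≈ 1.87138594e-09.
By linearity: E[X] = C(87, 3)·p³ ≈ 105995 · 1.87138594e-09 ≈ 0.000198.
Since α = 3/2 > 1, p = c/n^{3/2} = o(1/n) is below the triangle threshold p ~ 1/n. Asymptotically E[X] ~ (c³/6)·n^{3(1−α)} = (1³/6)·n^{-1.5} → 0, so by Markov's inequality G has no triangles w.h.p.

E[X] ≈ 0.000198; in regime p = Θ(1/n^{3/2}) E[X] tends to 0 (below the triangle threshold p ~ 1/n).


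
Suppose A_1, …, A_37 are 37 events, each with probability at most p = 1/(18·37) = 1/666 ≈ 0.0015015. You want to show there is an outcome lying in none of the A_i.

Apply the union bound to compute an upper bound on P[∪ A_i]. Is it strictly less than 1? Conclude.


Union bound: P[∪_{i=1}^{37} A_i] ≤ Σ_i P[A_i] ≤ 37·p = 37·(1/666) = 1/18.
Numerically: 1/18 ≈ 0.0555556.
Is 1/18 < 1? YES.
Since P[∪ A_i] ≤ 1/18 < 1, the complement has P[∩ A_i^c] ≥ 1 − 1/18 = 17/18 > 0, so some outcome avoids every A_i.

37·p = 1/18 ≈ 0.0555556; existence CERTIFIED by the union bound.


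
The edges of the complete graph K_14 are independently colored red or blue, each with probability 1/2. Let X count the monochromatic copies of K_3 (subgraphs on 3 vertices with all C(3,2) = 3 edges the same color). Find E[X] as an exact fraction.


Let X = Σ_S X_S over the C(14, 3) = 364 subsets S of size 3, where X_S = 1 if the K_3 on S is monochromatic.
For a fixed S, the K_3 on S has C(3, 2) = 3 edges. P[all 3 edges red] = (1/2)^3, and likewise for blue, so P[monochromatic] = 2·(1/2)^3 = 2^{1 − 3} = 1/4.
By linearity: E[X] = C(14, 3) · 2^{1 − 3} = 364 · 1/4 = 91.
Numerically: E[X] ≈ 91.000.

E[X] = C(14,3)·2^(1−C(3,2)) = 91 ≈ 91.000.


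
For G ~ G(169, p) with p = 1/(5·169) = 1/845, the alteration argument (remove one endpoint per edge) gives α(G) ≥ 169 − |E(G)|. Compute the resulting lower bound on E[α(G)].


E[|E(G)|] = C(169, 2)·p = 14196 · (1/845) = 84/5.
E[α(G)] ≥ n − E[|E(G)|] = 169 − 84/5 = 761/5.
Numerically: ≈ 152.20000.
(This is only a lower bound; the true E[α(G)] may be larger.)

E[α(G)] ≥ 761/5 ≈ 152.20000.


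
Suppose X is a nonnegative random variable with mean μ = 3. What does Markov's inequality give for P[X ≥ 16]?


μ = E[X] = 3, a = 16.
Markov: P[X ≥ 16] ≤ μ/a = (3)/16 = 3/16.
Numerically: ≈ 0.18750.
(Since a = 16 > μ = 3.00000, the bound 3/16 is < 1 and informative.)

P[X ≥ 16] ≤ 3/16 ≈ 0.18750.


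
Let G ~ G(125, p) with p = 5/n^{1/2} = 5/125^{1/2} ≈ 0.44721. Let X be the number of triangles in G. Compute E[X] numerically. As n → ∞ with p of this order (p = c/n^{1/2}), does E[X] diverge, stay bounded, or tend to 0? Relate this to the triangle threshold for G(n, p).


Number of potential triangles: C(125, 3) = 317750.
Each occurs with probability p³ ≈ (0.44721)³ ≈ 8.9442719e-02.
By linearity: E[X] = C(125, 3)·p³ ≈ 317750 · 8.9442719e-02 ≈ 28420.42399.
Since α = 1/2 < 1, p = c/n^{1/2} ≫ 1/n is above the triangle threshold p ~ 1/n. Asymptotically E[X] ~ (c³/6)·n^{3(1−α)} = (5³/6)·n^{1.5} → ∞; triangles are abundant w.h.p.

E[X] ≈ 28420.42399; in regime p = Θ(1/n^{1/2}) E[X] diverges (above the triangle threshold p ~ 1/n).


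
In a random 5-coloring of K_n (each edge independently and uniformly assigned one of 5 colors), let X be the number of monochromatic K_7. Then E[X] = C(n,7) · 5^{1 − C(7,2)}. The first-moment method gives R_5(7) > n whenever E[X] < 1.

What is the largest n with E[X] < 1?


We need C(n, 7) · 5^{1 − 21} < 1, i.e. C(n, 7) < 5^{21 − 1} = 95367431640625.
Check values of n near the boundary:
  n = 335: C(335, 7) = 88202498238195; 88202498238195 < 95367431640625? YES
  n = 336: C(336, 7) = 90079147136880; 90079147136880 < 95367431640625? YES
  n = 337: C(337, 7) = 91989916924632; 91989916924632 < 95367431640625? YES
  n = 338: C(338, 7) = 93935323022736; 93935323022736 < 95367431640625? YES
  n = 339: C(339, 7) = 95915887062372; 95915887062372 < 95367431640625? NO
  n = 340: C(340, 7) = 97932136940560; 97932136940560 < 95367431640625? NO
The largest n with C(n, 7) < 95367431640625 is n = 338 (where E[X] = 93935323022736/95367431640625 ≈ 0.985). Hence R_5(7) > 338, i.e. R_5(7) ≥ 339.

Largest n = 338; hence R_5(7) > 338.


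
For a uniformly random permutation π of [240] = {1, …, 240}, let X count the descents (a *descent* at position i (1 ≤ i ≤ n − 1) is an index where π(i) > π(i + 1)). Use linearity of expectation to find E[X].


Write X = Σ X_I over i = 1, …, 239, with X_I the indicator of one descent.
There are 239 indicators.
For each fixed i, the pair (π(i), π(i+1)) is a uniformly random ordered pair of distinct values from {1, …, 240}; by symmetry P[π(i) > π(i+1)] = 1/2.
By linearity: E[X] = 239 · (1/2) = (240 − 1) · (1/2) = 239/2 ≈ 119.50000.

E[X] = 239/2 = 119.50000.


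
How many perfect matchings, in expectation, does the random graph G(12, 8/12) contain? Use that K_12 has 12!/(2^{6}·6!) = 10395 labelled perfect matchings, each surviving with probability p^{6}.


K_12 has 12!/(2^{6}·6!) = 10395 labelled perfect matchings.
For each such perfect matching H, let X_H = 1 if all 6 edges of H are present in G. Then P[X_H = 1] = p^{6} = (2/3)^{6} = 64/729.
By linearity of expectation: E[X] = Σ_H E[X_H] = 10395 · p^{6} = 10395 · 64/729 = 24640/27.
Numerically: E[X] ≈ 912.593.

E[X] = 10395 · (2/3)^{6} = 24640/27 ≈ 912.593.


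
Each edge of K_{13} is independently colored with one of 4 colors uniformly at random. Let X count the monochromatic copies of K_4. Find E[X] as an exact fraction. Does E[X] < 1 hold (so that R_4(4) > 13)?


E[X] = C(13, 4) · 4^{1 − 6} = 715 · 4^{−5} = 715/1024.
As a reduced fraction: E[X] = 715/1024 ≈ 0.69824.
Is E[X] < 1? YES.
Since E[X] < 1, there exists a 4-coloring of K_{13} with no monochromatic K_4; hence R_4(4) > 13.

E[X] = 715/1024 ≈ 0.69824; E[X] < 1, so R_4(4) > 13.


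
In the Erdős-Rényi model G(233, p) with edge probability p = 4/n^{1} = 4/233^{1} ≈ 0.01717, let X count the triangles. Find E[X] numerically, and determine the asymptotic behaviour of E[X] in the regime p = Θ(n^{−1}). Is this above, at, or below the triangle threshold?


Number of potential triangles: C(233, 3) = 2081156.
Each occurs with probability p³ ≈ (0.01717)³ ≈ 5.059554e-06.
By linearity: E[X] = C(233, 3)·p³ ≈ 2081156 · 5.059554e-06 ≈ 10.5297.
Here α = 1, so p = 4/n is exactly at the triangle threshold p ~ 1/n. Asymptotically E[X] → c³/6 = 4³/6 = 32/3 ≈ 10.6667, a bounded constant. In this regime the triangle count is asymptotically Poisson(c³/6).

E[X] ≈ 10.5297; in regime p = Θ(1/n^{1}) E[X] stays bounded (at the triangle threshold p ~ 1/n).


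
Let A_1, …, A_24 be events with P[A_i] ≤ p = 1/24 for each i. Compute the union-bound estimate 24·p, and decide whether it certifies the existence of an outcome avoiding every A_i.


Union bound: P[∪_{i=1}^{24} A_i] ≤ Σ_i P[A_i] ≤ 24·p = 24·(1/24) = 1.
Numerically: 1 ≈ 1.0000000.
Is 1 < 1? NO.
Since the bound 1 is ≥ 1, the union bound is uninformative here; it does NOT by itself certify existence.

24·p = 1 ≈ 1.0000000; existence NOT certified by the union bound.


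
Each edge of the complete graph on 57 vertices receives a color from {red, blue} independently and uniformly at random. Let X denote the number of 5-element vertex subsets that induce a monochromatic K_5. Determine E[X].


Let X = Σ_S X_S over the C(57, 5) = 4187106 subsets S of size 5, where X_S = 1 if the K_5 on S is monochromatic.
For a fixed S, the K_5 on S has C(5, 2) = 10 edges. P[all 10 edges red] = (1/2)^10, and likewise for blue, so P[monochromatic] = 2·(1/2)^10 = 2^{1 − 10} = 1/512.
Summing: E[X] = C(57, 5) · 2^{1 − 10} = 4187106 · 1/512 = 2093553/256.
Numerically: E[X] ≈ 8177.9414.

E[X] = C(57,5)·2^(1−C(5,2)) = 2093553/256 ≈ 8177.9414.
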